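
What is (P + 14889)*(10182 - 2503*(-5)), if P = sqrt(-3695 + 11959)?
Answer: 337935633 + 45394*sqrt(2066) ≈ 3.4000e+8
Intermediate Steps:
P = 2*sqrt(2066) (P = sqrt(8264) = 2*sqrt(2066) ≈ 90.906)
(P + 14889)*(10182 - 2503*(-5)) = (2*sqrt(2066) + 14889)*(10182 - 2503*(-5)) = (14889 + 2*sqrt(2066))*(10182 + 12515) = (14889 + 2*sqrt(2066))*22697 = 337935633 + 45394*sqrt(2066)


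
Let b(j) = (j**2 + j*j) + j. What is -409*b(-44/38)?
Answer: -224950/361 ≈ -623.13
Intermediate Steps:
b(j) = j + 2*j**2 (b(j) = (j**2 + j**2) + j = 2*j**2 + j = j + 2*j**2)
-409*b(-44/38) = -409*(-44/38)*(1 + 2*(-44/38)) = -409*(-44*1/38)*(1 + 2*(-44*1/38)) = -(-8998)*(1 + 2*(-22/19))/19 = -(-8998)*(1 - 44/19)/19 = -(-8998)*(-25)/(19*19) = -409*550/361 = -224950/361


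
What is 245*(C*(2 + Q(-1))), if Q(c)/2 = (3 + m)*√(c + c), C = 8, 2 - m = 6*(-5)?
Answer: 3920 + 137200*I*√2 ≈ 3920.0 + 1.9403e+5*I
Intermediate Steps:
m = 32 (m = 2 - 6*(-5) = 2 - 1*(-30) = 2 + 30 = 32)
Q(c) = 70*√2*√c (Q(c) = 2*((3 + 32)*√(c + c)) = 2*(35*√(2*c)) = 2*(35*(√2*√c)) = 2*(35*√2*√c) = 70*√2*√c)
245*(C*(2 + Q(-1))) = 245*(8*(2 + 70*√2*√(-1))) = 245*(8*(2 + 70*√2*I)) = 245*(8*(2 + 70*I*√2)) = 245*(16 + 560*I*√2) = 3920 + 137200*I*√2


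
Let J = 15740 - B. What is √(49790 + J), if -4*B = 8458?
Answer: 7*√5522/2 ≈ 260.09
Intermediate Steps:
B = -4229/2 (B = -¼*8458 = -4229/2 ≈ -2114.5)
J = 35709/2 (J = 15740 - 1*(-4229/2) = 15740 + 4229/2 = 35709/2 ≈ 17855.)
√(49790 + J) = √(49790 + 35709/2) = √(135289/2) = 7*√5522/2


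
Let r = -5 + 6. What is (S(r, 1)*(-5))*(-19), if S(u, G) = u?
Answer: 95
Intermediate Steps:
r = 1
(S(r, 1)*(-5))*(-19) = (1*(-5))*(-19) = -5*(-19) = 95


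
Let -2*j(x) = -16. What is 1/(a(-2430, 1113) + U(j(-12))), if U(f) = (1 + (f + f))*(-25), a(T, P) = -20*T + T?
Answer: 1/45745 ≈ 2.1860e-5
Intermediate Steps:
a(T, P) = -19*T
j(x) = 8 (j(x) = -½*(-16) = 8)
U(f) = -25 - 50*f (U(f) = (1 + 2*f)*(-25) = -25 - 50*f)
1/(a(-2430, 1113) + U(j(-12))) = 1/(-19*(-2430) + (-25 - 50*8)) = 1/(46170 + (-25 - 400)) = 1/(46170 - 425) = 1/45745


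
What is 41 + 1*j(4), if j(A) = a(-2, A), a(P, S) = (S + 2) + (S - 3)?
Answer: 48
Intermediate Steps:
a(P, S) = -1 + 2*S (a(P, S) = (2 + S) + (-3 + S) = -1 + 2*S)
j(A) = -1 + 2*A
41 + 1*j(4) = 41 + 1*(-1 + 2*4) = 41 + 1*(-1 + 8) = 41 + 1*7 = 41 + 7 = 48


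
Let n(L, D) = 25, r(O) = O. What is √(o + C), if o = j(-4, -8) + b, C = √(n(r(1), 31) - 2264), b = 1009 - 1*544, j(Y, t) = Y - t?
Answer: √(469 + I*√2239) ≈ 21.684 + 1.0911*I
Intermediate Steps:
b = 465 (b = 1009 - 544 = 465)
C = I*√2239 (C = √(25 - 2264) = √(-2239) = I*√2239 ≈ 47.318*I)
o = 469 (o = (-4 - 1*(-8)) + 465 = (-4 + 8) + 465 = 4 + 465 = 469)
√(o + C) = √(469 + I*√2239)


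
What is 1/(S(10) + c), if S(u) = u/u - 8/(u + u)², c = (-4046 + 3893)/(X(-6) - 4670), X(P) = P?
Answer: 116900/118387 ≈ 0.98744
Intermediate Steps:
c = 153/4676 (c = (-4046 + 3893)/(-6 - 4670) = -153/(-4676) = -153*(-1/4676) = 153/4676 ≈ 0.032720)
S(u) = 1 - 2/u² (S(u) = 1 - 8*1/(4*u²) = 1 - 2/u²)
1/(S(10) + c) = 1/((1 - 2/10²) + 153/4676) = 1/((1 - 2*1/100) + 153/4676) = 1/((1 - 1/50) + 153/4676) = 1/(49/50 + 153/4676) = 1/(118387/116900) = 116900/118387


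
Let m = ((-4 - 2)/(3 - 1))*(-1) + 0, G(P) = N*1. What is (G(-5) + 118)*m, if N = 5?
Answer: 369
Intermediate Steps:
G(P) = 5 (G(P) = 5*1 = 5)
m = 3 (m = -6/2*(-1) + 0 = -6*½*(-1) + 0 = -3*(-1) + 0 = 3 + 0 = 3)
(G(-5) + 118)*m = (5 + 118)*3 = 123*3 = 369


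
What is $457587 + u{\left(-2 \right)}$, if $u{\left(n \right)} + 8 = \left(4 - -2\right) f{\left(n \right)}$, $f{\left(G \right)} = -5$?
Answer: $457549$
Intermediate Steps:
$u{\left(n \right)} = -38$ ($u{\left(n \right)} = -8 + \left(4 - -2\right) \left(-5\right) = -8 + \left(4 + 2\right) \left(-5\right) = -8 + 6 \left(-5\right) = -8 - 30 = -38$)
$457587 + u{\left(-2 \right)} = 457587 - 38 = 457549$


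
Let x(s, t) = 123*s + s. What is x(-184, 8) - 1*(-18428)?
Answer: -4388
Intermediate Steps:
x(s, t) = 124*s
x(-184, 8) - 1*(-18428) = 124*(-184) - 1*(-18428) = -22816 + 18428 = -4388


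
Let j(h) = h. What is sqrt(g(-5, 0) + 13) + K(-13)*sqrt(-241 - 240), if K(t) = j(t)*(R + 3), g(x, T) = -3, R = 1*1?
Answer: sqrt(10) - 52*I*sqrt(481) ≈ 3.1623 - 1140.4*I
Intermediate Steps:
R = 1
K(t) = 4*t (K(t) = t*(1 + 3) = t*4 = 4*t)
sqrt(g(-5, 0) + 13) + K(-13)*sqrt(-241 - 240) = sqrt(-3 + 13) + (4*(-13))*sqrt(-241 - 240) = sqrt(10) - 52*I*sqrt(481)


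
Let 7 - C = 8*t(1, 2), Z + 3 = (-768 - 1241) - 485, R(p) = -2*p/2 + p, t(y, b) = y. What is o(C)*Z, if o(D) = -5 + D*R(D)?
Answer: 12485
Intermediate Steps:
R(p) = 0 (R(p) = -2*p/2 + p = -p + p = 0)
Z = -2497 (Z = -3 + ((-768 - 1241) - 485) = -3 + (-2009 - 485) = -3 - 2494 = -2497)
C = -1 (C = 7 - 8 = -1)
o(D) = -5 (o(D) = -5 + D*0 = -5 + 0 = -5)
o(C)*Z = -5*(-2497) = 12485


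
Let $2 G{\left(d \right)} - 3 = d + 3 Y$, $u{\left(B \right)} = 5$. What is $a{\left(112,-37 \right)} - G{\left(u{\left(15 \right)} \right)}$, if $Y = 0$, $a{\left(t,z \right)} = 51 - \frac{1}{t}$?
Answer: $\frac{5263}{112} \approx 46.991$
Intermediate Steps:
$G{\left(d \right)} = \frac{3}{2} + \frac{d}{2}$ ($G{\left(d \right)} = \frac{3}{2} + \frac{d + 3 \cdot 0}{2} = \frac{3}{2} + \frac{d + 0}{2} = \frac{3}{2} + \frac{d}{2}$)
$a{\left(112,-37 \right)} - G{\left(u{\left(15 \right)} \right)} = \left(51 - \frac{1}{112}\right) - \left(\frac{3}{2} + \frac{1}{2} \cdot 5\right) = \left(51 - \frac{1}{112}\right) - \left(\frac{3}{2} + \frac{5}{2}\right) = \left(51 - \frac{1}{112}\right) - 4 = \frac{5711}{112} - 4 = \frac{5263}{112}$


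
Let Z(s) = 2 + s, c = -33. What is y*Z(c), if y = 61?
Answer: -1891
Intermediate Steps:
y*Z(c) = 61*(2 - 33) = 61*(-31) = -1891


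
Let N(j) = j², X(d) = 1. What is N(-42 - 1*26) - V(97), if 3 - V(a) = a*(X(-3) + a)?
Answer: 14127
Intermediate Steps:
V(a) = 3 - a*(1 + a)
N(-42 - 1*26) - V(97) = (-42 - 1*26)² - (3 - 1*97 - 1*97²) = (-42 - 26)² - (3 - 97 - 1*9409) = (-68)² - (3 - 97 - 9409) = 4624 - 1*(-9503) = 4624 + 9503 = 14127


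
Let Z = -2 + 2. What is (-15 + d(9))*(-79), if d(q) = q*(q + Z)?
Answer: -5214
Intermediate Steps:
Z = 0
d(q) = q² (d(q) = q*(q + 0) = q*q = q²)
(-15 + d(9))*(-79) = (-15 + 9²)*(-79) = (-15 + 81)*(-79) = 66*(-79) = -5214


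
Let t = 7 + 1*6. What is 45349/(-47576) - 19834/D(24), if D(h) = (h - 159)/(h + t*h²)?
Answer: 2362828408831/2140920 ≈ 1.1037e+6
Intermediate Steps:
t = 13 (t = 7 + 6 = 13)
D(h) = (-159 + h)/(h + 13*h²) (D(h) = (h - 159)/(h + 13*h²) = (-159 + h)/(h + 13*h²))
45349/(-47576) - 19834/D(24) = 45349/(-47576) - 19834*24*(1 + 13*24)/(-159 + 24) = 45349*(-1/47576) - 19834/((1/24)*(-135)/(1 + 312)) = -45349/47576 - 19834/((1/24)*(-135)/313) = -45349/47576 - 19834/((1/24)*(1/313)*(-135)) = -45349/47576 - 19834/(-45/2504) = -45349/47576 - 19834*(-2504/45) = -45349/47576 + 49664336/45 = 2362828408831/2140920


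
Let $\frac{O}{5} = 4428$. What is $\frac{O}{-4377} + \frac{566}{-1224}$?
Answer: $- \frac{4929457}{892908} \approx -5.5207$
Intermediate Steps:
$O = 22140$ ($O = 5 \cdot 4428 = 22140$)
$\frac{O}{-4377} + \frac{566}{-1224} = \frac{22140}{-4377} + \frac{566}{-1224} = 22140 \left(- \frac{1}{4377}\right) + 566 \left(- \frac{1}{1224}\right) = - \frac{7380}{1459} - \frac{283}{612} = - \frac{4929457}{892908}$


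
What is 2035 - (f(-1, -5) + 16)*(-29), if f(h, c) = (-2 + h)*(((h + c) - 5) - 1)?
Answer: 3543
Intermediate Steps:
f(h, c) = (-2 + h)*(-6 + c + h) (f(h, c) = (-2 + h)*(((c + h) - 5) - 1) = (-2 + h)*((-5 + c + h) - 1) = (-2 + h)*(-6 + c + h))
2035 - (f(-1, -5) + 16)*(-29) = 2035 - ((12 + (-1)**2 - 8*(-1) - 2*(-5) - 5*(-1)) + 16)*(-29) = 2035 - ((12 + 1 + 8 + 10 + 5) + 16)*(-29) = 2035 - (36 + 16)*(-29) = 2035 - 52*(-29) = 2035 - 1*(-1508) = 2035 + 1508 = 3543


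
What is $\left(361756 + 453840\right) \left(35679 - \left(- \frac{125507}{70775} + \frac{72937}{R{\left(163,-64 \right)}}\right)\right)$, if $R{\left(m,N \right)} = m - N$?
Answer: $\frac{463325824448180444}{16065925} \approx 2.8839 \cdot 10^{10}$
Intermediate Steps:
$\left(361756 + 453840\right) \left(35679 - \left(- \frac{125507}{70775} + \frac{72937}{R{\left(163,-64 \right)}}\right)\right) = \left(361756 + 453840\right) \left(35679 - \left(- \frac{125507}{70775} + \frac{72937}{163 - -64}\right)\right) = 815596 \left(35679 - \left(- \frac{125507}{70775} + \frac{72937}{163 + 64}\right)\right) = 815596 \left(35679 + \left(\frac{125507}{70775} - \frac{72937}{227}\right)\right) = 815596 \left(35679 - \frac{5133626086}{16065925}\right) = 815596 \cdot \frac{568082511989}{16065925} = \frac{463325824448180444}{16065925}$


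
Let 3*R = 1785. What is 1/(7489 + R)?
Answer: 1/8084 ≈ 0.00012370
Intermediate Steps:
R = 595 (R = (1/3)*1785 = 595)
1/(7489 + R) = 1/(7489 + 595) = 1/8084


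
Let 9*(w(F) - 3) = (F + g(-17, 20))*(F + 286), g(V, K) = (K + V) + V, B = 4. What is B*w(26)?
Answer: 1676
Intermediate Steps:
g(V, K) = K + 2*V
w(F) = 3 + (-14 + F)*(286 + F)/9 (w(F) = 3 + ((F + (20 + 2*(-17)))*(F + 286))/9 = 3 + ((F + (20 - 34))*(286 + F))/9 = 3 + ((F - 14)*(286 + F))/9 = 3 + ((-14 + F)*(286 + F))/9 = 3 + (-14 + F)*(286 + F)/9)
B*w(26) = 4*(-3977/9 + (⅑)*26² + (272/9)*26) = 4*(-3977/9 + (⅑)*676 + 7072/9) = 4*(-3977/9 + 676/9 + 7072/9) = 4*419 = 1676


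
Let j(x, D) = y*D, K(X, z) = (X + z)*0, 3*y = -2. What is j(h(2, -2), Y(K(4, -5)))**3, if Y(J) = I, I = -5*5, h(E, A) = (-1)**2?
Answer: 125000/27 ≈ 4629.6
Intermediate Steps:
y = -2/3 (y = (1/3)*(-2) = -2/3 ≈ -0.66667)
h(E, A) = 1
K(X, z) = 0
I = -25
Y(J) = -25
j(x, D) = -2*D/3
j(h(2, -2), Y(K(4, -5)))**3 = (-2/3*(-25))**3 = (50/3)**3 = 125000/27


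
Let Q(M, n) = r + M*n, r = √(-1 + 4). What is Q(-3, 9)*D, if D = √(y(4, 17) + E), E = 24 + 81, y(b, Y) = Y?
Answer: √122*(-27 + √3) ≈ -279.09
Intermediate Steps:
E = 105
r = √3 ≈ 1.7320
Q(M, n) = √3 + M*n
D = √122 (D = √(17 + 105) = √122 ≈ 11.045)
Q(-3, 9)*D = (√3 - 3*9)*√122 = (√3 - 27)*√122 = (-27 + √3)*√122 = √122*(-27 + √3)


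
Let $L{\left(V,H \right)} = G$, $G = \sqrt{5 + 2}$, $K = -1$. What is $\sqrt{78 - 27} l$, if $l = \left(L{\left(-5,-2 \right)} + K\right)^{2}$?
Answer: $\sqrt{51} \left(1 - \sqrt{7}\right)^{2} \approx 19.343$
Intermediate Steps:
$G = \sqrt{7} \approx 2.6458$
$L{\left(V,H \right)} = \sqrt{7}$
$l = \left(-1 + \sqrt{7}\right)^{2}$ ($l = \left(\sqrt{7} - 1\right)^{2} = \left(-1 + \sqrt{7}\right)^{2} \approx 2.7085$)
$\sqrt{78 - 27} l = \sqrt{78 - 27} \left(1 - \sqrt{7}\right)^{2} = \sqrt{51} \left(1 - \sqrt{7}\right)^{2}$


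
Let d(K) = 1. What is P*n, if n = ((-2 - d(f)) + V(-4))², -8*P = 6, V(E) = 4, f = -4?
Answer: -¾ ≈ -0.75000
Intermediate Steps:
P = -¾ (P = -⅛*6 = -¾ ≈ -0.75000)
n = 1 (n = ((-2 - 1*1) + 4)² = ((-2 - 1) + 4)² = (-3 + 4)² = 1² = 1)
P*n = -¾*1 = -¾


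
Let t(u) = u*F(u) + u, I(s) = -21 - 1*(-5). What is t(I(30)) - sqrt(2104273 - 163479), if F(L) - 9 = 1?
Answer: -176 - sqrt(1940794) ≈ -1569.1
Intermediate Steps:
F(L) = 10 (F(L) = 9 + 1 = 10)
I(s) = -16 (I(s) = -21 + 5 = -16)
t(u) = 11*u (t(u) = u*10 + u = 10*u + u = 11*u)
t(I(30)) - sqrt(2104273 - 163479) = 11*(-16) - sqrt(2104273 - 163479) = -176 - sqrt(1940794)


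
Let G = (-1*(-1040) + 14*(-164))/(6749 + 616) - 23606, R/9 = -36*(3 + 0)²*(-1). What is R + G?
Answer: -152383106/7365 ≈ -20690.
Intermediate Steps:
R = 2916 (R = 9*(-36*(3 + 0)²*(-1)) = 9*(-36*3²*(-1)) = 9*(-36*9*(-1)) = 9*(-324*(-1)) = 9*324 = 2916)
G = -173859446/7365 (G = (1040 - 2296)/7365 - 23606 = -1256*1/7365 - 23606 = -1256/7365 - 23606 = -173859446/7365 ≈ -23606.)
R + G = 2916 - 173859446/7365 = -152383106/7365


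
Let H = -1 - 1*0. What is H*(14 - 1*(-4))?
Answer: -18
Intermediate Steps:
H = -1 (H = -1 + 0 = -1)
H*(14 - 1*(-4)) = -(14 - 1*(-4)) = -(14 + 4) = -1*18 = -18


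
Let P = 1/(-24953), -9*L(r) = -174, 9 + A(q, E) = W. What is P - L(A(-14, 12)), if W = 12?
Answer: -1447277/74859 ≈ -19.333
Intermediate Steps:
A(q, E) = 3 (A(q, E) = -9 + 12 = 3)
L(r) = 58/3 (L(r) = -⅑*(-174) = 58/3)
P = -1/24953 ≈ -4.0075e-5
P - L(A(-14, 12)) = -1/24953 - 1*58/3 = -1/24953 - 58/3 = -1447277/74859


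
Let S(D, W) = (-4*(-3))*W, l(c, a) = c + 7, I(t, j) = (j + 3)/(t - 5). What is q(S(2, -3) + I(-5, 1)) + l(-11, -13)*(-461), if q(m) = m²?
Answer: 79224/25 ≈ 3169.0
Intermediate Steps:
I(t, j) = (3 + j)/(-5 + t)
l(c, a) = 7 + c
S(D, W) = 12*W
q(S(2, -3) + I(-5, 1)) + l(-11, -13)*(-461) = (12*(-3) + (3 + 1)/(-5 - 5))² + (7 - 11)*(-461) = (-36 + 4/(-10))² - 4*(-461) = (-36 - ⅒*4)² + 1844 = (-36 - ⅖)² + 1844 = (-182/5)² + 1844 = 33124/25 + 1844 = 79224/25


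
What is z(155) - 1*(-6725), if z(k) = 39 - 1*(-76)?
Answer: 6840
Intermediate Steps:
z(k) = 115 (z(k) = 39 + 76 = 115)
z(155) - 1*(-6725) = 115 - 1*(-6725) = 115 + 6725 = 6840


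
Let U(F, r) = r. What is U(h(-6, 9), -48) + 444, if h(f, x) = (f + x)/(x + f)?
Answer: 396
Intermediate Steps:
h(f, x) = 1 (h(f, x) = (f + x)/(f + x) = 1)
U(h(-6, 9), -48) + 444 = -48 + 444 = 396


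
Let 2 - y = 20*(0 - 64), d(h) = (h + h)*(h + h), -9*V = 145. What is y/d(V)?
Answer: 51921/42050 ≈ 1.2347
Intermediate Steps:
V = -145/9 (V = -⅑*145 = -145/9 ≈ -16.111)
d(h) = 4*h² (d(h) = (2*h)*(2*h) = 4*h²)
y = 1282 (y = 2 - 20*(0 - 64) = 2 - 20*(-64) = 2 - 1*(-1280) = 2 + 1280 = 1282)
y/d(V) = 1282/((4*(-145/9)²)) = 1282/((4*(21025/81))) = 1282/(84100/81) = 1282*(81/84100) = 51921/42050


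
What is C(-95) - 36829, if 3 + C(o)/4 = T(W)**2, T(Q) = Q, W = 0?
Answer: -36841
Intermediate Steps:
C(o) = -12 (C(o) = -12 + 4*0**2 = -12 + 4*0 = -12 + 0 = -12)
C(-95) - 36829 = -12 - 36829 = -36841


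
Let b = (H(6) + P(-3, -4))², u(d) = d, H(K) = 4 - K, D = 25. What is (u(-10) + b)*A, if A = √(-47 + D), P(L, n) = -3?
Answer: 15*I*√22 ≈ 70.356*I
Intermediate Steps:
A = I*√22 (A = √(-47 + 25) = √(-22) = I*√22 ≈ 4.6904*I)
b = 25 (b = ((4 - 1*6) - 3)² = ((4 - 6) - 3)² = (-2 - 3)² = (-5)² = 25)
(u(-10) + b)*A = (-10 + 25)*(I*√22) = 15*(I*√22) = 15*I*√22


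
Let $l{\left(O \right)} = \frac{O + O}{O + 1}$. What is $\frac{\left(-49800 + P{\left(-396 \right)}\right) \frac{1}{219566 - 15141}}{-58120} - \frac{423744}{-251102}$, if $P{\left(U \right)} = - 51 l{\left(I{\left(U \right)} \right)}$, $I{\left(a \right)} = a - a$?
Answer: $\frac{12586479166359}{7458470778655} \approx 1.6875$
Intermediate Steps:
$I{\left(a \right)} = 0$
$l{\left(O \right)} = \frac{2 O}{1 + O}$
$P{\left(U \right)} = 0$ ($P{\left(U \right)} = - 51 \cdot 2 \cdot 0 \frac{1}{1 + 0} = - 51 \cdot 2 \cdot 0 \cdot 1^{-1} = - 51 \cdot 2 \cdot 0 \cdot 1 = \left(-51\right) 0 = 0$)
$\frac{\left(-49800 + P{\left(-396 \right)}\right) \frac{1}{219566 - 15141}}{-58120} - \frac{423744}{-251102} = \frac{\left(-49800 + 0\right) \frac{1}{219566 - 15141}}{-58120} - \frac{423744}{-251102} = - \frac{49800}{204425} \left(- \frac{1}{58120}\right) - - \frac{211872}{125551} = \left(-49800\right) \frac{1}{204425} \left(- \frac{1}{58120}\right) + \frac{211872}{125551} = \left(- \frac{1992}{8177}\right) \left(- \frac{1}{58120}\right) + \frac{211872}{125551} = \frac{249}{59405905} + \frac{211872}{125551} = \frac{12586479166359}{7458470778655}$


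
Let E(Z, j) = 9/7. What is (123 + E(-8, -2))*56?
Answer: 6960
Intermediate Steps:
E(Z, j) = 9/7 (E(Z, j) = 9*(⅐) = 9/7)
(123 + E(-8, -2))*56 = (123 + 9/7)*56 = (870/7)*56 = 6960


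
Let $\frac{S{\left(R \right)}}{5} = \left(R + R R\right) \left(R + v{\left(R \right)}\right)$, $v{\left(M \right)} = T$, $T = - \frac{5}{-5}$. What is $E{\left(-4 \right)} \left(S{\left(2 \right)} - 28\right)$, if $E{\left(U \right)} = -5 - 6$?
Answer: $-682$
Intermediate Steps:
$T = 1$ ($T = \left(-5\right) \left(- \frac{1}{5}\right) = 1$)
$E{\left(U \right)} = -11$ ($E{\left(U \right)} = -5 - 6 = -11$)
$v{\left(M \right)} = 1$
$S{\left(R \right)} = 5 \left(1 + R\right) \left(R + R^{2}\right)$ ($S{\left(R \right)} = 5 \left(R + R R\right) \left(R + 1\right) = 5 \left(R + R^{2}\right) \left(1 + R\right) = 5 \left(1 + R\right) \left(R + R^{2}\right)$)
$E{\left(-4 \right)} \left(S{\left(2 \right)} - 28\right) = - 11 \left(5 \cdot 2 \left(1 + 2^{2} + 2 \cdot 2\right) - 28\right) = - 11 \left(5 \cdot 2 \left(1 + 4 + 4\right) - 28\right) = - 11 \left(5 \cdot 2 \cdot 9 - 28\right) = - 11 \left(90 - 28\right) = \left(-11\right) 62 = -682$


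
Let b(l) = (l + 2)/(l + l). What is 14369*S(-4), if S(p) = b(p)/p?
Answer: -14369/16 ≈ -898.06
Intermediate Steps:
b(l) = (2 + l)/(2*l) (b(l) = (2 + l)/((2*l)) = (2 + l)*(1/(2*l)) = (2 + l)/(2*l))
S(p) = (2 + p)/(2*p²) (S(p) = ((2 + p)/(2*p))/p = (2 + p)/(2*p²))
14369*S(-4) = 14369*((½)*(2 - 4)/(-4)²) = 14369*((½)*(1/16)*(-2)) = 14369*(-1/16) = -14369/16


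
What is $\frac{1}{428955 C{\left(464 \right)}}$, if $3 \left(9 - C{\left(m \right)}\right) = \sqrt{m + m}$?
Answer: $- \frac{27}{28454015} - \frac{4 \sqrt{58}}{28454015} \approx -2.0195 \cdot 10^{-6}$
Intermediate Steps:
$C{\left(m \right)} = 9 - \frac{\sqrt{2} \sqrt{m}}{3}$ ($C{\left(m \right)} = 9 - \frac{\sqrt{m + m}}{3} = 9 - \frac{\sqrt{2 m}}{3} = 9 - \frac{\sqrt{2} \sqrt{m}}{3}$)
$\frac{1}{428955 C{\left(464 \right)}} = \frac{1}{428955 \left(9 - \frac{\sqrt{2} \sqrt{464}}{3}\right)} = \frac{1}{428955 \left(9 - \frac{\sqrt{2} \cdot 4 \sqrt{29}}{3}\right)} = \frac{1}{428955 \left(9 - \frac{4 \sqrt{58}}{3}\right)}$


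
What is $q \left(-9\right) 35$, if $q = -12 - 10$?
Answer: $6930$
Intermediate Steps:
$q = -22$
$q \left(-9\right) 35 = \left(-22\right) \left(-9\right) 35 = 198 \cdot 35 = 6930$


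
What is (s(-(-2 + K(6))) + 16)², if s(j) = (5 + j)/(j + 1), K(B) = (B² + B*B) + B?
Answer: 1615441/5625 ≈ 287.19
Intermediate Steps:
K(B) = B + 2*B² (K(B) = (B² + B²) + B = 2*B² + B = B + 2*B²)
s(j) = (5 + j)/(1 + j)
(s(-(-2 + K(6))) + 16)² = ((5 - (-2 + 6*(1 + 2*6)))/(1 - (-2 + 6*(1 + 2*6))) + 16)² = ((5 - (-2 + 6*(1 + 12)))/(1 - (-2 + 6*(1 + 12))) + 16)² = ((5 - (-2 + 6*13))/(1 - (-2 + 6*13)) + 16)² = ((5 - (-2 + 78))/(1 - (-2 + 78)) + 16)² = ((5 - 1*76)/(1 - 1*76) + 16)² = ((5 - 76)/(1 - 76) + 16)² = (-71/(-75) + 16)² = (-1/75*(-71) + 16)² = (71/75 + 16)² = (1271/75)² = 1615441/5625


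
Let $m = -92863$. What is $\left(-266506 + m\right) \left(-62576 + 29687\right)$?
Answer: $11819287041$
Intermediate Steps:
$\left(-266506 + m\right) \left(-62576 + 29687\right) = \left(-266506 - 92863\right) \left(-62576 + 29687\right) = \left(-359369\right) \left(-32889\right) = 11819287041$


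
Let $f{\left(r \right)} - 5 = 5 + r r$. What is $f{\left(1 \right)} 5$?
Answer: $55$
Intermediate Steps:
$f{\left(r \right)} = 10 + r^{2}$ ($f{\left(r \right)} = 5 + \left(5 + r r\right) = 5 + \left(5 + r^{2}\right) = 10 + r^{2}$)
$f{\left(1 \right)} 5 = \left(10 + 1^{2}\right) 5 = \left(10 + 1\right) 5 = 11 \cdot 5 = 55$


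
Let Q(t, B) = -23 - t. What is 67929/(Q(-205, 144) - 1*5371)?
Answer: -67929/5189 ≈ -13.091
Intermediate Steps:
67929/(Q(-205, 144) - 1*5371) = 67929/((-23 - 1*(-205)) - 1*5371) = 67929/((-23 + 205) - 5371) = 67929/(182 - 5371) = 67929/(-5189) = 67929*(-1/5189) = -67929/5189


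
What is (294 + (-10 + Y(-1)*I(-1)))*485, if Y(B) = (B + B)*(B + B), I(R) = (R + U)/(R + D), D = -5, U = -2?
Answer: 138710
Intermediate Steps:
I(R) = (-2 + R)/(-5 + R) (I(R) = (R - 2)/(R - 5) = (-2 + R)/(-5 + R))
Y(B) = 4*B**2 (Y(B) = (2*B)*(2*B) = 4*B**2)
(294 + (-10 + Y(-1)*I(-1)))*485 = (294 + (-10 + (4*(-1)**2)*((-2 - 1)/(-5 - 1))))*485 = (294 + (-10 + (4*1)*(-3/(-6))))*485 = (294 + (-10 + 4*(-1/6*(-3))))*485 = (294 + (-10 + 4*(1/2)))*485 = (294 + (-10 + 2))*485 = (294 - 8)*485 = 286*485 = 138710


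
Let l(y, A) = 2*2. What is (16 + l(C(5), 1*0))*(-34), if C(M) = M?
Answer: -680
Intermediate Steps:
l(y, A) = 4
(16 + l(C(5), 1*0))*(-34) = (16 + 4)*(-34) = 20*(-34) = -680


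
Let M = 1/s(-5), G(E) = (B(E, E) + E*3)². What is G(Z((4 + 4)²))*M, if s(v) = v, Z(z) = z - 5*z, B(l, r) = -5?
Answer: -597529/5 ≈ -1.1951e+5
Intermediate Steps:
Z(z) = -4*z
G(E) = (-5 + 3*E)² (G(E) = (-5 + E*3)² = (-5 + 3*E)²)
M = -⅕ (M = 1/(-5) = -⅕ ≈ -0.20000)
G(Z((4 + 4)²))*M = (-5 + 3*(-4*(4 + 4)²))²*(-⅕) = (-5 + 3*(-4*8²))²*(-⅕) = (-5 + 3*(-4*64))²*(-⅕) = (-5 + 3*(-256))²*(-⅕) = (-5 - 768)²*(-⅕) = (-773)²*(-⅕) = 597529*(-⅕) = -597529/5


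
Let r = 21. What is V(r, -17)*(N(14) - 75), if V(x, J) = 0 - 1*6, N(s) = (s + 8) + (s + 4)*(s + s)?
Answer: -2706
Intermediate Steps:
N(s) = 8 + s + 2*s*(4 + s) (N(s) = (8 + s) + (4 + s)*(2*s) = (8 + s) + 2*s*(4 + s) = 8 + s + 2*s*(4 + s))
V(x, J) = -6 (V(x, J) = 0 - 6 = -6)
V(r, -17)*(N(14) - 75) = -6*((8 + 2*14² + 9*14) - 75) = -6*((8 + 2*196 + 126) - 75) = -6*((8 + 392 + 126) - 75) = -6*(526 - 75) = -6*451 = -2706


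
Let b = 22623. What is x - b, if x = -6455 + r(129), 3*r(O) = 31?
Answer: -87203/3 ≈ -29068.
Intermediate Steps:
r(O) = 31/3 (r(O) = (⅓)*31 = 31/3)
x = -19334/3 (x = -6455 + 31/3 = -19334/3 ≈ -6444.7)
x - b = -19334/3 - 1*22623 = -19334/3 - 22623 = -87203/3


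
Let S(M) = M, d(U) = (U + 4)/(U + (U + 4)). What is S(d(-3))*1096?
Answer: -548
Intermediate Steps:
d(U) = (4 + U)/(4 + 2*U) (d(U) = (4 + U)/(U + (4 + U)) = (4 + U)/(4 + 2*U))
S(d(-3))*1096 = ((4 - 3)/(2*(2 - 3)))*1096 = ((½)*1/(-1))*1096 = ((½)*(-1)*1)*1096 = -½*1096 = -548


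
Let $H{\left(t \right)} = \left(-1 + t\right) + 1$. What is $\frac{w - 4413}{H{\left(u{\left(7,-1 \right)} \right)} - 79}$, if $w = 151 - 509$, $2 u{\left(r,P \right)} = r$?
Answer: $\frac{9542}{151} \approx 63.192$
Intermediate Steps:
$u{\left(r,P \right)} = \frac{r}{2}$
$w = -358$ ($w = 151 - 509 = -358$)
$H{\left(t \right)} = t$
$\frac{w - 4413}{H{\left(u{\left(7,-1 \right)} \right)} - 79} = \frac{-358 - 4413}{\frac{1}{2} \cdot 7 - 79} = - \frac{4771}{\frac{7}{2} - 79} = - \frac{4771}{- \frac{151}{2}} = \left(-4771\right) \left(- \frac{2}{151}\right) = \frac{9542}{151}$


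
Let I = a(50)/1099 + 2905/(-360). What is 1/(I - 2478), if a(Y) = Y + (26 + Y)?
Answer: -11304/28101233 ≈ -0.00040226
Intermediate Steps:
a(Y) = 26 + 2*Y
I = -89921/11304 (I = (26 + 2*50)/1099 + 2905/(-360) = (26 + 100)*(1/1099) + 2905*(-1/360) = 126*(1/1099) - 581/72 = 18/157 - 581/72 = -89921/11304 ≈ -7.9548)
1/(I - 2478) = 1/(-89921/11304 - 2478) = 1/(-28101233/11304) = -11304/28101233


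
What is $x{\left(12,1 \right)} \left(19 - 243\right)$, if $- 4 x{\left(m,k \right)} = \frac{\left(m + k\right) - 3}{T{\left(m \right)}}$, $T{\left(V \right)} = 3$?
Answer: $\frac{560}{3} \approx 186.67$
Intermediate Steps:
$x{\left(m,k \right)} = \frac{1}{4} - \frac{k}{12} - \frac{m}{12}$ ($x{\left(m,k \right)} = - \frac{\left(\left(m + k\right) - 3\right) \frac{1}{3}}{4} = - \frac{\left(\left(k + m\right) - 3\right) \frac{1}{3}}{4} = - \frac{\left(-3 + k + m\right) \frac{1}{3}}{4} = - \frac{-1 + \frac{k}{3} + \frac{m}{3}}{4} = \frac{1}{4} - \frac{k}{12} - \frac{m}{12}$)
$x{\left(12,1 \right)} \left(19 - 243\right) = \left(\frac{1}{4} - \frac{1}{12} - 1\right) \left(19 - 243\right) = \left(\frac{1}{4} - \frac{1}{12} - 1\right) \left(-224\right) = \left(- \frac{5}{6}\right) \left(-224\right) = \frac{560}{3}$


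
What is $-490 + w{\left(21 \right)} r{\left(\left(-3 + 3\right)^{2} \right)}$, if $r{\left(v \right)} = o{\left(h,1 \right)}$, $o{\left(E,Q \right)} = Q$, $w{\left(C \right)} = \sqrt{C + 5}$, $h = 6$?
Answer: $-490 + \sqrt{26} \approx -484.9$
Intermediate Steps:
$w{\left(C \right)} = \sqrt{5 + C}$
$r{\left(v \right)} = 1$
$-490 + w{\left(21 \right)} r{\left(\left(-3 + 3\right)^{2} \right)} = -490 + \sqrt{5 + 21} \cdot 1 = -490 + \sqrt{26} \cdot 1 = -490 + \sqrt{26}$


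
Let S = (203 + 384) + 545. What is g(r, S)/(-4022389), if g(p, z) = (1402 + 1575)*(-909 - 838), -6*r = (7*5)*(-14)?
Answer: 5200819/4022389 ≈ 1.2930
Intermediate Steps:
r = 245/3 (r = -7*5*(-14)/6 = -35*(-14)/6 = -1/6*(-490) = 245/3 ≈ 81.667)
S = 1132 (S = 587 + 545 = 1132)
g(p, z) = -5200819 (g(p, z) = 2977*(-1747) = -5200819)
g(r, S)/(-4022389) = -5200819/(-4022389) = -5200819*(-1/4022389) = 5200819/4022389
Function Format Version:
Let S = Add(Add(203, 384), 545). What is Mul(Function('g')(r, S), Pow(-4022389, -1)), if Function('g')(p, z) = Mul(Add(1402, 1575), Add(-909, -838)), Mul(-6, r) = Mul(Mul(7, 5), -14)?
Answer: Rational(5200819, 4022389) ≈ 1.2930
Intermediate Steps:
r = Rational(245, 3) (r = Mul(Rational(-1, 6), Mul(Mul(7, 5), -14)) = Mul(Rational(-1, 6), Mul(35, -14)) = Mul(Rational(-1, 6), -490) = Rational(245, 3) ≈ 81.667)
S = 1132 (S = Add(587, 545) = 1132)
Function('g')(p, z) = -5200819 (Function('g')(p, z) = Mul(2977, -1747) = -5200819)
Mul(Function('g')(r, S), Pow(-4022389, -1)) = Mul(-5200819, Pow(-4022389, -1)) = Mul(-5200819, Rational(-1, 4022389)) = Rational(5200819, 4022389)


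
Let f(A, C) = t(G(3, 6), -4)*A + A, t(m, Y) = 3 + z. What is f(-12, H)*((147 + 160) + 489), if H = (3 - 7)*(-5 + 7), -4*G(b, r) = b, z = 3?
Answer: -66864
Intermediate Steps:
G(b, r) = -b/4
H = -8 (H = -4*2 = -8)
t(m, Y) = 6 (t(m, Y) = 3 + 3 = 6)
f(A, C) = 7*A (f(A, C) = 6*A + A = 7*A)
f(-12, H)*((147 + 160) + 489) = (7*(-12))*((147 + 160) + 489) = -84*(307 + 489) = -84*796 = -66864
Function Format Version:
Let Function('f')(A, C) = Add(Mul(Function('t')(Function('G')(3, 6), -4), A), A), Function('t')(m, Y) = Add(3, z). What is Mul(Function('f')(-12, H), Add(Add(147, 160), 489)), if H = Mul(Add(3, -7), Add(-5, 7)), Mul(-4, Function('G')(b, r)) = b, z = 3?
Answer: -66864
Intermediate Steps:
Function('G')(b, r) = Mul(Rational(-1, 4), b)
H = -8 (H = Mul(-4, 2) = -8)
Function('t')(m, Y) = 6 (Function('t')(m, Y) = Add(3, 3) = 6)
Function('f')(A, C) = Mul(7, A) (Function('f')(A, C) = Add(Mul(6, A), A) = Mul(7, A))
Mul(Function('f')(-12, H), Add(Add(147, 160), 489)) = Mul(Mul(7, -12), Add(Add(147, 160), 489)) = Mul(-84, Add(307, 489)) = Mul(-84, 796) = -66864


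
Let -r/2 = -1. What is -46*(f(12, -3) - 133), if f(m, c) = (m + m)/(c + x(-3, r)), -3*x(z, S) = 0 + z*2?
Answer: 7222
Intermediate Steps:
r = 2 (r = -2*(-1) = 2)
x(z, S) = -2*z/3 (x(z, S) = -(0 + z*2)/3 = -(0 + 2*z)/3 = -2*z/3)
f(m, c) = 2*m/(2 + c) (f(m, c) = (m + m)/(c - ⅔*(-3)) = (2*m)/(c + 2) = (2*m)/(2 + c) = 2*m/(2 + c))
-46*(f(12, -3) - 133) = -46*(2*12/(2 - 3) - 133) = -46*(2*12/(-1) - 133) = -46*(2*12*(-1) - 133) = -46*(-24 - 133) = -46*(-157) = 7222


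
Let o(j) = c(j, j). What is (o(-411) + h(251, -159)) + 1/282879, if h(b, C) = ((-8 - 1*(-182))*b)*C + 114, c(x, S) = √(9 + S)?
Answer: -1964326485707/282879 + I*√402 ≈ -6.944e+6 + 20.05*I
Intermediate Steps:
o(j) = √(9 + j)
h(b, C) = 114 + 174*C*b (h(b, C) = ((-8 + 182)*b)*C + 114 = (174*b)*C + 114 = 174*C*b + 114 = 114 + 174*C*b)
(o(-411) + h(251, -159)) + 1/282879 = (√(9 - 411) + (114 + 174*(-159)*251)) + 1/282879 = (√(-402) + (114 - 6944166)) + 1/282879 = (I*√402 - 6944052) + 1/282879 = (-6944052 + I*√402) + 1/282879 = -1964326485707/282879 + I*√402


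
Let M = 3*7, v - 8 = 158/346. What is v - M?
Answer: -2170/173 ≈ -12.543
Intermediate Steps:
v = 1463/173 (v = 8 + 158/346 = 8 + 158*(1/346) = 8 + 79/173 = 1463/173 ≈ 8.4566)
M = 21
v - M = 1463/173 - 1*21 = 1463/173 - 21 = -2170/173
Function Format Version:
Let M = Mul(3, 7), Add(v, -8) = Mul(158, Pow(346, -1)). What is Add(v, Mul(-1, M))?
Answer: Rational(-2170, 173) ≈ -12.543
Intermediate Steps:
v = Rational(1463, 173) (v = Add(8, Mul(158, Pow(346, -1))) = Add(8, Mul(158, Rational(1, 346))) = Add(8, Rational(79, 173)) = Rational(1463, 173) ≈ 8.4566)
M = 21
Add(v, Mul(-1, M)) = Add(Rational(1463, 173), Mul(-1, 21)) = Add(Rational(1463, 173), -21) = Rational(-2170, 173)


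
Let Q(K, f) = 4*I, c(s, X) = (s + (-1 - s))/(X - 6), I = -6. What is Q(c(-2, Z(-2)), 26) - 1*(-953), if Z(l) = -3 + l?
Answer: 929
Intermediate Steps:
c(s, X) = -1/(-6 + X)
Q(K, f) = -24 (Q(K, f) = 4*(-6) = -24)
Q(c(-2, Z(-2)), 26) - 1*(-953) = -24 - 1*(-953) = -24 + 953 = 929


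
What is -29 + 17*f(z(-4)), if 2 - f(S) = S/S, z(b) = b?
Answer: -12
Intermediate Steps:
f(S) = 1 (f(S) = 2 - S/S = 2 - 1*1 = 2 - 1 = 1)
-29 + 17*f(z(-4)) = -29 + 17*1 = -29 + 17 = -12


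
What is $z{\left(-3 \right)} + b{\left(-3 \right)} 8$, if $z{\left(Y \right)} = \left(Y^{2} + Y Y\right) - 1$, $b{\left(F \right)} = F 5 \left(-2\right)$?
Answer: $257$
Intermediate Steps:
$b{\left(F \right)} = - 10 F$ ($b{\left(F \right)} = 5 F \left(-2\right) = - 10 F$)
$z{\left(Y \right)} = -1 + 2 Y^{2}$ ($z{\left(Y \right)} = \left(Y^{2} + Y^{2}\right) - 1 = 2 Y^{2} - 1 = -1 + 2 Y^{2}$)
$z{\left(-3 \right)} + b{\left(-3 \right)} 8 = \left(-1 + 2 \left(-3\right)^{2}\right) + \left(-10\right) \left(-3\right) 8 = \left(-1 + 2 \cdot 9\right) + 30 \cdot 8 = \left(-1 + 18\right) + 240 = 17 + 240 = 257$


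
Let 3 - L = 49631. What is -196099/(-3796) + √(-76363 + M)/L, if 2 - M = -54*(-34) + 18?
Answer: 196099/3796 - I*√78215/49628 ≈ 51.659 - 0.0056353*I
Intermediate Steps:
L = -49628 (L = 3 - 1*49631 = 3 - 49631 = -49628)
M = -1852 (M = 2 - (-54*(-34) + 18) = 2 - (1836 + 18) = 2 - 1*1854 = 2 - 1854 = -1852)
-196099/(-3796) + √(-76363 + M)/L = -196099/(-3796) + √(-76363 - 1852)/(-49628) = -196099*(-1/3796) + √(-78215)*(-1/49628) = 196099/3796 + (I*√78215)*(-1/49628) = 196099/3796 - I*√78215/49628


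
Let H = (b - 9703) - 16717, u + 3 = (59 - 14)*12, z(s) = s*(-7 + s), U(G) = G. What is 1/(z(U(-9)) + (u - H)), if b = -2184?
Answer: 1/29285 ≈ 3.4147e-5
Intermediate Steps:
u = 537 (u = -3 + (59 - 14)*12 = -3 + 45*12 = -3 + 540 = 537)
H = -28604 (H = (-2184 - 9703) - 16717 = -11887 - 16717 = -28604)
1/(z(U(-9)) + (u - H)) = 1/(-9*(-7 - 9) + (537 - 1*(-28604))) = 1/(-9*(-16) + (537 + 28604)) = 1/(144 + 29141) = 1/29285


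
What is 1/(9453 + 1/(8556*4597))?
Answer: 39331932/371804753197 ≈ 0.00010579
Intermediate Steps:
1/(9453 + 1/(8556*4597)) = 1/(9453 + (1/8556)*(1/4597)) = 1/(9453 + 1/39331932) = 1/(371804753197/39331932) = 39331932/371804753197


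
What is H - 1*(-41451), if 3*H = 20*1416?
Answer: 50891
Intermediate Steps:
H = 9440 (H = (20*1416)/3 = (⅓)*28320 = 9440)
H - 1*(-41451) = 9440 - 1*(-41451) = 9440 + 41451 = 50891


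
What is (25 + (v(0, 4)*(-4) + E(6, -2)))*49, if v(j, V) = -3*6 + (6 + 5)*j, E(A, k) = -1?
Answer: 4704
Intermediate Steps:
v(j, V) = -18 + 11*j
(25 + (v(0, 4)*(-4) + E(6, -2)))*49 = (25 + ((-18 + 11*0)*(-4) - 1))*49 = (25 + ((-18 + 0)*(-4) - 1))*49 = (25 + (-18*(-4) - 1))*49 = (25 + (72 - 1))*49 = (25 + 71)*49 = 96*49 = 4704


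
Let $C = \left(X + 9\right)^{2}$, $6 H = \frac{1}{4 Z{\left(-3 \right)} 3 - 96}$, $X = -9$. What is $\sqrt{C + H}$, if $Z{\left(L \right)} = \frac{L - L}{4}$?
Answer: $\frac{i}{24} \approx 0.041667 i$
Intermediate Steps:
$Z{\left(L \right)} = 0$ ($Z{\left(L \right)} = 0 \cdot \frac{1}{4} = 0$)
$H = - \frac{1}{576}$ ($H = \frac{1}{6 \left(4 \cdot 0 \cdot 3 - 96\right)} = \frac{1}{6 \left(0 \cdot 3 - 96\right)} = \frac{1}{6 \left(0 - 96\right)} = \frac{1}{6 \left(-96\right)} = \frac{1}{6} \left(- \frac{1}{96}\right) = - \frac{1}{576} \approx -0.0017361$)
$C = 0$ ($C = \left(-9 + 9\right)^{2} = 0^{2} = 0$)
$\sqrt{C + H} = \sqrt{0 - \frac{1}{576}} = \sqrt{- \frac{1}{576}} = \frac{i}{24}$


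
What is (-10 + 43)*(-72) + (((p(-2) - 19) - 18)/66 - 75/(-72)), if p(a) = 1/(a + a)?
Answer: -104523/44 ≈ -2375.5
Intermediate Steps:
p(a) = 1/(2*a)
(-10 + 43)*(-72) + (((p(-2) - 19) - 18)/66 - 75/(-72)) = (-10 + 43)*(-72) + ((((½)/(-2) - 19) - 18)/66 - 75/(-72)) = 33*(-72) + ((((½)*(-½) - 19) - 18)*(1/66) - 75*(-1/72)) = -2376 + (((-¼ - 19) - 18)*(1/66) + 25/24) = -2376 + ((-77/4 - 18)*(1/66) + 25/24) = -2376 + (-149/4*1/66 + 25/24) = -2376 + (-149/264 + 25/24) = -2376 + 21/44 = -104523/44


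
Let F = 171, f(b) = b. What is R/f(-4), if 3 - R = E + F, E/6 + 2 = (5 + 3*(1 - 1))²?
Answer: 153/2 ≈ 76.500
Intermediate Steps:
E = 138 (E = -12 + 6*(5 + 3*(1 - 1))² = -12 + 6*(5 + 3*0)² = -12 + 6*(5 + 0)² = -12 + 6*5² = -12 + 6*25 = -12 + 150 = 138)
R = -306 (R = 3 - (138 + 171) = 3 - 1*309 = 3 - 309 = -306)
R/f(-4) = -306/(-4) = -306*(-¼) = 153/2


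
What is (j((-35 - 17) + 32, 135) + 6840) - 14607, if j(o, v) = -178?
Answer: -7945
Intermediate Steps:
(j((-35 - 17) + 32, 135) + 6840) - 14607 = (-178 + 6840) - 14607 = 6662 - 14607 = -7945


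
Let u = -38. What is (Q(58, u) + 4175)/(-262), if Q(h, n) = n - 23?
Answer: -2057/131 ≈ -15.702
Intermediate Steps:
Q(h, n) = -23 + n
(Q(58, u) + 4175)/(-262) = ((-23 - 38) + 4175)/(-262) = (-61 + 4175)*(-1/262) = 4114*(-1/262) = -2057/131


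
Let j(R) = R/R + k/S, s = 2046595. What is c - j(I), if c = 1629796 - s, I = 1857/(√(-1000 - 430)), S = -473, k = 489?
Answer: -197145911/473 ≈ -4.1680e+5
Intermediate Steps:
I = -1857*I*√1430/1430 (I = 1857/(√(-1430)) = 1857/((I*√1430)) = 1857*(-I*√1430/1430) = -1857*I*√1430/1430 ≈ -49.107*I)
j(R) = -16/473 (j(R) = R/R + 489/(-473) = 1 + 489*(-1/473) = 1 - 489/473 = -16/473)
c = -416799 (c = 1629796 - 1*2046595 = 1629796 - 2046595 = -416799)
c - j(I) = -416799 - 1*(-16/473) = -416799 + 16/473 = -197145911/473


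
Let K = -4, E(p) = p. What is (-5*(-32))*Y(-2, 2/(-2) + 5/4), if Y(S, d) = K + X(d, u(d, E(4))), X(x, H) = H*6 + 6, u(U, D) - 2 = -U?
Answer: 2000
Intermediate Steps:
u(U, D) = 2 - U
X(x, H) = 6 + 6*H (X(x, H) = 6*H + 6 = 6 + 6*H)
Y(S, d) = 14 - 6*d (Y(S, d) = -4 + (6 + 6*(2 - d)) = -4 + (6 + (12 - 6*d)) = -4 + (18 - 6*d) = 14 - 6*d)
(-5*(-32))*Y(-2, 2/(-2) + 5/4) = (-5*(-32))*(14 - 6*(2/(-2) + 5/4)) = 160*(14 - 6*(2*(-½) + 5*(¼))) = 160*(14 - 6*(-1 + 5/4)) = 160*(14 - 6*¼) = 160*(14 - 3/2) = 160*(25/2) = 2000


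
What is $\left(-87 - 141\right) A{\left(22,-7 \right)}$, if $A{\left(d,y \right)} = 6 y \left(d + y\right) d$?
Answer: $3160080$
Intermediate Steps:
$A{\left(d,y \right)} = 6 d y \left(d + y\right)$ ($A{\left(d,y \right)} = 6 y \left(d + y\right) d = 6 d y \left(d + y\right)$)
$\left(-87 - 141\right) A{\left(22,-7 \right)} = \left(-87 - 141\right) 6 \cdot 22 \left(-7\right) \left(22 - 7\right) = - 228 \cdot 6 \cdot 22 \left(-7\right) 15 = \left(-228\right) \left(-13860\right) = 3160080$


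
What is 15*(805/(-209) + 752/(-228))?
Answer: -22415/209 ≈ -107.25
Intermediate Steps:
15*(805/(-209) + 752/(-228)) = 15*(805*(-1/209) + 752*(-1/228)) = 15*(-805/209 - 188/57) = 15*(-4483/627) = -22415/209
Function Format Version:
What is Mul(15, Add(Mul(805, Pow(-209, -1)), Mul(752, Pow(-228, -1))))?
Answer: Rational(-22415, 209) ≈ -107.25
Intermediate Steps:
Mul(15, Add(Mul(805, Pow(-209, -1)), Mul(752, Pow(-228, -1)))) = Mul(15, Add(Mul(805, Rational(-1, 209)), Mul(752, Rational(-1, 228)))) = Mul(15, Add(Rational(-805, 209), Rational(-188, 57))) = Mul(15, Rational(-4483, 627)) = Rational(-22415, 209)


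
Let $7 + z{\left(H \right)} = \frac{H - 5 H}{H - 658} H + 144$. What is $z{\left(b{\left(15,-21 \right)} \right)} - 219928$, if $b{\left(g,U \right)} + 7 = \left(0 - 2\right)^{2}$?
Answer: $- \frac{145281815}{661} \approx -2.1979 \cdot 10^{5}$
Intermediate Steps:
$b{\left(g,U \right)} = -3$ ($b{\left(g,U \right)} = -7 + \left(0 - 2\right)^{2} = -7 + \left(-2\right)^{2} = -7 + 4 = -3$)
$z{\left(H \right)} = 137 - \frac{4 H^{2}}{-658 + H}$ ($z{\left(H \right)} = -7 + \left(\frac{H - 5 H}{H - 658} H + 144\right) = -7 + \left(\frac{\left(-4\right) H}{-658 + H} H + 144\right) = -7 + \left(- \frac{4 H}{-658 + H} H + 144\right) = -7 - \left(-144 + \frac{4 H^{2}}{-658 + H}\right) = 137 - \frac{4 H^{2}}{-658 + H}$)
$z{\left(b{\left(15,-21 \right)} \right)} - 219928 = \frac{-90146 - 4 \left(-3\right)^{2} + 137 \left(-3\right)}{-658 - 3} - 219928 = \frac{-90146 - 36 - 411}{-661} - 219928 = - \frac{-90146 - 36 - 411}{661} - 219928 = \left(- \frac{1}{661}\right) \left(-90593\right) - 219928 = \frac{90593}{661} - 219928 = - \frac{145281815}{661}$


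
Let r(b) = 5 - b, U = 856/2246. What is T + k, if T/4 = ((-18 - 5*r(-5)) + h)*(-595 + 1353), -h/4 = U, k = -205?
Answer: -236956647/1123 ≈ -2.1100e+5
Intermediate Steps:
U = 428/1123 (U = 856*(1/2246) = 428/1123 ≈ 0.38112)
h = -1712/1123 (h = -4*428/1123 = -1712/1123 ≈ -1.5245)
T = -236726432/1123 (T = 4*(((-18 - 5*(5 - 1*(-5))) - 1712/1123)*(-595 + 1353)) = 4*(((-18 - 5*(5 + 5)) - 1712/1123)*758) = 4*(((-18 - 5*10) - 1712/1123)*758) = 4*(((-18 - 50) - 1712/1123)*758) = 4*((-68 - 1712/1123)*758) = 4*(-78076/1123*758) = 4*(-59181608/1123) = -236726432/1123 ≈ -2.1080e+5)
T + k = -236726432/1123 - 205 = -236956647/1123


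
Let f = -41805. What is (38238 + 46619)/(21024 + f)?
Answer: -84857/20781 ≈ -4.0834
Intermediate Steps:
(38238 + 46619)/(21024 + f) = (38238 + 46619)/(21024 - 41805) = 84857/(-20781) = 84857*(-1/20781) = -84857/20781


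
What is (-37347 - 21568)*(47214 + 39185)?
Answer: -5090197085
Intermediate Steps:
(-37347 - 21568)*(47214 + 39185) = -58915*86399 = -5090197085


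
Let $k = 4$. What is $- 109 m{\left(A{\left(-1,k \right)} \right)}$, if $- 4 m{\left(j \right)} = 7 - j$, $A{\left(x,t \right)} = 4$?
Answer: $\frac{327}{4} \approx 81.75$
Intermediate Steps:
$m{\left(j \right)} = - \frac{7}{4} + \frac{j}{4}$ ($m{\left(j \right)} = - \frac{7 - j}{4} = - \frac{7}{4} + \frac{j}{4}$)
$- 109 m{\left(A{\left(-1,k \right)} \right)} = - 109 \left(- \frac{7}{4} + \frac{1}{4} \cdot 4\right) = - 109 \left(- \frac{7}{4} + 1\right) = \left(-109\right) \left(- \frac{3}{4}\right) = \frac{327}{4}$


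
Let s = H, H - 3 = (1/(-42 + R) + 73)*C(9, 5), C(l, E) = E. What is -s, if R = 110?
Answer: -25029/68 ≈ -368.07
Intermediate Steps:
H = 25029/68 (H = 3 + (1/(-42 + 110) + 73)*5 = 3 + (1/68 + 73)*5 = 3 + (4965/68)*5 = 3 + 24825/68 = 25029/68 ≈ 368.07)
s = 25029/68 ≈ 368.07
-s = -1*25029/68 = -25029/68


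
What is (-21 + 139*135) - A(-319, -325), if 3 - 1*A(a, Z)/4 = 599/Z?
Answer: 6085504/325 ≈ 18725.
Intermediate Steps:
A(a, Z) = 12 - 2396/Z
(-21 + 139*135) - A(-319, -325) = (-21 + 139*135) - (12 - 2396/(-325)) = (-21 + 18765) - (12 - 2396*(-1/325)) = 18744 - (12 + 2396/325) = 18744 - 1*6296/325 = 18744 - 6296/325 = 6085504/325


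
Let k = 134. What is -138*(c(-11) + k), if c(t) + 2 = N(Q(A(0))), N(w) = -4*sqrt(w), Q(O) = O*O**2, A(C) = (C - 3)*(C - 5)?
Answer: -18216 + 8280*sqrt(15) ≈ 13852.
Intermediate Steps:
A(C) = (-5 + C)*(-3 + C) (A(C) = (-3 + C)*(-5 + C) = (-5 + C)*(-3 + C))
Q(O) = O**3
c(t) = -2 - 60*sqrt(15) (c(t) = -2 - 4*(15 + 0**2 - 8*0)**(3/2) = -2 - 4*(15 + 0 + 0)**(3/2) = -2 - 4*15*sqrt(15) = -2 - 60*sqrt(15))
-138*(c(-11) + k) = -138*((-2 - 60*sqrt(15)) + 134) = -138*(132 - 60*sqrt(15)) = -18216 + 8280*sqrt(15)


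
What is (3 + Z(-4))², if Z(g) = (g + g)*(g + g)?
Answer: 4489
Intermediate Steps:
Z(g) = 4*g² (Z(g) = (2*g)*(2*g) = 4*g²)
(3 + Z(-4))² = (3 + 4*(-4)²)² = (3 + 4*16)² = (3 + 64)² = 67² = 4489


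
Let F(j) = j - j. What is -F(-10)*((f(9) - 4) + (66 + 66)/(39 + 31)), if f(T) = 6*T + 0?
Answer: 0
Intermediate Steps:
F(j) = 0
f(T) = 6*T
-F(-10)*((f(9) - 4) + (66 + 66)/(39 + 31)) = -0*((6*9 - 4) + (66 + 66)/(39 + 31)) = -0*((54 - 4) + 132/70) = -0*(50 + 132*(1/70)) = -0*(50 + 66/35) = -0*1816/35 = -1*0 = 0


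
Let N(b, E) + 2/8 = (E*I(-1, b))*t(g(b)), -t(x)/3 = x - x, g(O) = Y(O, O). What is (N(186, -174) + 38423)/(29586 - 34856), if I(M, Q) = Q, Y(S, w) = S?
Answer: -153691/21080 ≈ -7.2908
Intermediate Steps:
g(O) = O
t(x) = 0 (t(x) = -3*(x - x) = -3*0 = 0)
N(b, E) = -¼ (N(b, E) = -¼ + (E*b)*0 = -¼ + 0 = -¼)
(N(186, -174) + 38423)/(29586 - 34856) = (-¼ + 38423)/(29586 - 34856) = (153691/4)/(-5270) = (153691/4)*(-1/5270) = -153691/21080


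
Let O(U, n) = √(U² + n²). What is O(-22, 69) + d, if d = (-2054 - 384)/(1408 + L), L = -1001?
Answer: -2438/407 + √5245 ≈ 66.432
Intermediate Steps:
d = -2438/407 (d = (-2054 - 384)/(1408 - 1001) = -2438/407 ≈ -5.9902)
O(-22, 69) + d = √((-22)² + 69²) - 2438/407 = √(484 + 4761) - 2438/407 = √5245 - 2438/407 = -2438/407 + √5245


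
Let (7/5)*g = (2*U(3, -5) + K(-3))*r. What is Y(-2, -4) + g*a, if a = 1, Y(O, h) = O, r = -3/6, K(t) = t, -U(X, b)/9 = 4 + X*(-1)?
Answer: 11/2 ≈ 5.5000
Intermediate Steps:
U(X, b) = -36 + 9*X (U(X, b) = -9*(4 + X*(-1)) = -9*(4 - X) = -36 + 9*X)
r = -1/2 (r = -3*1/6 = -1/2 ≈ -0.50000)
g = 15/2 (g = 5*((2*(-36 + 9*3) - 3)*(-1/2))/7 = 5*((2*(-36 + 27) - 3)*(-1/2))/7 = 5*((2*(-9) - 3)*(-1/2))/7 = 5*((-18 - 3)*(-1/2))/7 = 5*(-21*(-1/2))/7 = (5/7)*(21/2) = 15/2 ≈ 7.5000)
Y(-2, -4) + g*a = -2 + (15/2)*1 = -2 + 15/2 = 11/2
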